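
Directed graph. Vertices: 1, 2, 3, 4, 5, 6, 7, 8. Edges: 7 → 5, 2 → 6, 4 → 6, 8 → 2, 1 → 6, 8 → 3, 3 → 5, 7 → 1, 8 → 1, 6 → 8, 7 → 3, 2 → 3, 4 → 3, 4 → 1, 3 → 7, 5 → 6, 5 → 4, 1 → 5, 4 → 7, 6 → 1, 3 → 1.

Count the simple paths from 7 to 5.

7→1→5
7→1→6→8→2→3→5
7→1→6→8→3→5
7→3→1→5
7→3→5
7→5

6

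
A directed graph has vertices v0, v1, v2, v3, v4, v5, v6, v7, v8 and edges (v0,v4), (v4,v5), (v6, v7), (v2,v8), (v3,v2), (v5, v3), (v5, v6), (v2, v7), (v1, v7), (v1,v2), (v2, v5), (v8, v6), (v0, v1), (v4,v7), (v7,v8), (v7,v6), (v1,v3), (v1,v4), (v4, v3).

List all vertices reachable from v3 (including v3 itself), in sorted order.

Start at v3.
Its neighbours: v2.
Then their neighbours: v5, v7, v8.
Then next layer: v6.
Nothing further is reachable.

v2, v3, v5, v6, v7, v8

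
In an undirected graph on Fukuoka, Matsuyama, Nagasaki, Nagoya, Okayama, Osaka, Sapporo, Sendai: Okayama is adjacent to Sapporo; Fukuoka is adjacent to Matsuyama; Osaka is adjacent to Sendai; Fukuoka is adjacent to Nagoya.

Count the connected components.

4

From Fukuoka: component {Fukuoka, Matsuyama, Nagoya}.
From Nagasaki: component {Nagasaki}.
From Okayama: component {Okayama, Sapporo}.
From Osaka: component {Osaka, Sendai}.
That's 4 components.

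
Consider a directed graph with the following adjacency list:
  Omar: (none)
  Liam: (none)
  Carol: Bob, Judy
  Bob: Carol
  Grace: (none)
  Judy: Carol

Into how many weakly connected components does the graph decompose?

4

From Bob: component {Bob, Carol, Judy}.
From Grace: component {Grace}.
From Liam: component {Liam}.
From Omar: component {Omar}.
That's 4 components.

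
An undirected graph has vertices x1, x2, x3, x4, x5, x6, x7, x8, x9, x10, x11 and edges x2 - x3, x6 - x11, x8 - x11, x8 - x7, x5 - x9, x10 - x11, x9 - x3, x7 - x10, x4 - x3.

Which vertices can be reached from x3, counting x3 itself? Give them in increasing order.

Start at x3.
Its neighbours: x2, x4, x9.
Then their neighbours: x5.
Nothing further is reachable.

x2, x3, x4, x5, x9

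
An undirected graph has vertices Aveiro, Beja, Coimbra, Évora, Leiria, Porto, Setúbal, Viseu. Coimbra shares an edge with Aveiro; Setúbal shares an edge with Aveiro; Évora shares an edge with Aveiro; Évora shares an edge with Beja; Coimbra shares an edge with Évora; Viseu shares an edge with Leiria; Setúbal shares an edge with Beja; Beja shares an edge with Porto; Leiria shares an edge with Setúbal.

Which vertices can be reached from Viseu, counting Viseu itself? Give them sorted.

Aveiro, Beja, Coimbra, Évora, Leiria, Porto, Setúbal, Viseu

Start at Viseu.
Its neighbours: Leiria.
Then their neighbours: Setúbal.
Then next layer: Aveiro, Beja.
Then next layer: Coimbra, Évora, Porto.
Every vertex is now reached.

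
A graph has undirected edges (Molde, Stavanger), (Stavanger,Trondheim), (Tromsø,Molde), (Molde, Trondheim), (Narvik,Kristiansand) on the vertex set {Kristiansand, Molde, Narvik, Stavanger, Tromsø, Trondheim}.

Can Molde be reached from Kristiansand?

No

Explore from Kristiansand.
Distance 1: reach Narvik.
The search is exhausted without reaching Molde; it lies in a different component.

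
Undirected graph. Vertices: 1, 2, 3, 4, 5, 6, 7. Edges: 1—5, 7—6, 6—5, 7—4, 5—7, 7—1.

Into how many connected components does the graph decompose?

3

From 1: component {1, 4, 5, 6, 7}.
From 2: component {2}.
From 3: component {3}.
That's 3 components.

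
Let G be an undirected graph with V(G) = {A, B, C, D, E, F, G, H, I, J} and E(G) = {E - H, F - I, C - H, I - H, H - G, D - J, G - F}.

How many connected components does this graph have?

4

From A: component {A}.
From B: component {B}.
From C: component {C, E, F, G, H, I}.
From D: component {D, J}.
That's 4 components.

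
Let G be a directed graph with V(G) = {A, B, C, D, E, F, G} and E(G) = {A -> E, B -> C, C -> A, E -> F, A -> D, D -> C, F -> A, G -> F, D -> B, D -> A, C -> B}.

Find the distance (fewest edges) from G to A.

2

Distance 0: G.
Distance 1: F.
Distance 2: A — contains A.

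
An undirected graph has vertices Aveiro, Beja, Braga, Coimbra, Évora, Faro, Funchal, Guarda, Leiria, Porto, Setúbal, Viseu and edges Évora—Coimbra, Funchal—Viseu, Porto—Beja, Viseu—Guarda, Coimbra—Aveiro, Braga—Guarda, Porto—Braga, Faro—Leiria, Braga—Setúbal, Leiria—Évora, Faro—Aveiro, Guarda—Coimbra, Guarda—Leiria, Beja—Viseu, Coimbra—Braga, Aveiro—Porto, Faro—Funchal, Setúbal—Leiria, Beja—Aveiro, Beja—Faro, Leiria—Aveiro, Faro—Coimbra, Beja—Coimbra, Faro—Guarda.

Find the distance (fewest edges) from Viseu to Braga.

2

Distance 0: Viseu.
Distance 1: Beja, Funchal, Guarda.
Distance 2: Aveiro, Braga, Coimbra, Faro, Leiria, Porto — contains Braga.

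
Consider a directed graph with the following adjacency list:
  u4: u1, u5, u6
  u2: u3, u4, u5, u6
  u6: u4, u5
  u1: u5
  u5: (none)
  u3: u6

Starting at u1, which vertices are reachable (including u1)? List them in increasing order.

u1, u5

Start at u1.
Its neighbours: u5.
Nothing further is reachable.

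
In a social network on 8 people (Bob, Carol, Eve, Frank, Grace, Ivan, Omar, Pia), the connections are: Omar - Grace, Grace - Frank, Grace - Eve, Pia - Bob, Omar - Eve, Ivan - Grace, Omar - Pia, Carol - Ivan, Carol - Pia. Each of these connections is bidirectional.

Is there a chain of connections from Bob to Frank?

Explore from Bob.
Distance 1: reach Pia.
Distance 2: reach Carol, Omar.
Distance 3: reach Eve, Grace, Ivan.
Distance 4: reach Frank.
Found Frank.

Yes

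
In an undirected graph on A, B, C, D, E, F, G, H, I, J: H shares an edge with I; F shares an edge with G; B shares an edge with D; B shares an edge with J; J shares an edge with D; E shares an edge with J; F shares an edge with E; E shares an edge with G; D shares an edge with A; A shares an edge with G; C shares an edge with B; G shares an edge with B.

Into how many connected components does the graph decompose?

2

From A: component {A, B, C, D, E, F, G, J}.
From H: component {H, I}.
That's 2 components.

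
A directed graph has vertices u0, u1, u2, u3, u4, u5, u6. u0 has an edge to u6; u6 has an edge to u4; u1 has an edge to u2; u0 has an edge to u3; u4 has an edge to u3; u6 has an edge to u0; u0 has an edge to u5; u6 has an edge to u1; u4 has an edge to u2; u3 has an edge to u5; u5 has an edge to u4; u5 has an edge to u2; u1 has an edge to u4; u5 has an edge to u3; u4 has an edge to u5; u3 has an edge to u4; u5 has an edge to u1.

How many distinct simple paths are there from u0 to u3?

8

u0→u3
u0→u5→u1→u4→u3
u0→u5→u3
u0→u5→u4→u3
u0→u6→u1→u4→u3
u0→u6→u1→u4→u5→u3
u0→u6→u4→u3
u0→u6→u4→u5→u3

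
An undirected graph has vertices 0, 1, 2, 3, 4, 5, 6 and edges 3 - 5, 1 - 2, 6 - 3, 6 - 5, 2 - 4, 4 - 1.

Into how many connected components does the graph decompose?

From 0: component {0}.
From 1: component {1, 2, 4}.
From 3: component {3, 5, 6}.
That's 3 components.

3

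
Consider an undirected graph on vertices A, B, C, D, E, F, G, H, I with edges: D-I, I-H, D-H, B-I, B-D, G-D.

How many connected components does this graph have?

5

From A: component {A}.
From B: component {B, D, G, H, I}.
From C: component {C}.
From E: component {E}.
From F: component {F}.
That's 5 components.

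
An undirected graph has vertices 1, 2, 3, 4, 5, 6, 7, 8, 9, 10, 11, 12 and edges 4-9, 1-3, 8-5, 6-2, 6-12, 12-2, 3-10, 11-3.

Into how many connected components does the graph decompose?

5

From 1: component {1, 3, 10, 11}.
From 2: component {2, 6, 12}.
From 4: component {4, 9}.
From 5: component {5, 8}.
From 7: component {7}.
That's 5 components.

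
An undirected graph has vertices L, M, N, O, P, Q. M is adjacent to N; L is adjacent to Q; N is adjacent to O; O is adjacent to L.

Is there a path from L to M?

Yes

Explore from L.
Distance 1: reach O, Q.
Distance 2: reach N.
Distance 3: reach M.
Found M.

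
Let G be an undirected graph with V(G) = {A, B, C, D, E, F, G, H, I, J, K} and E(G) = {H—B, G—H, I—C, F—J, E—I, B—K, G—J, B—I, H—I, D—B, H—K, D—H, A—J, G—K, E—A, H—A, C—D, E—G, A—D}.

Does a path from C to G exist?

Yes

Explore from C.
Distance 1: reach D, I.
Distance 2: reach A, B, E, H.
Distance 3: reach G, J, K.
Found G.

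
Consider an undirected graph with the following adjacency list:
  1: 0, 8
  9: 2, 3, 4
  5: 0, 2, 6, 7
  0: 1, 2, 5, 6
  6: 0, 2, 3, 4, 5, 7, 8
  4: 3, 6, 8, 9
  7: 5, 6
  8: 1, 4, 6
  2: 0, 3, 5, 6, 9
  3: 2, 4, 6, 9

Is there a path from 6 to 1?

Yes

Explore from 6.
Distance 1: reach 0, 2, 3, 4, 5, 7, 8.
Distance 2: reach 1, 9.
Found 1.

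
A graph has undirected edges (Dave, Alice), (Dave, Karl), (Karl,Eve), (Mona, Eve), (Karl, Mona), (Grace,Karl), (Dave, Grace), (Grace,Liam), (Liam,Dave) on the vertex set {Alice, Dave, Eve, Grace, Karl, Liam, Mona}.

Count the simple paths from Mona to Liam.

Mona–Eve–Karl–Dave–Grace–Liam
Mona–Eve–Karl–Dave–Liam
Mona–Eve–Karl–Grace–Dave–Liam
Mona–Eve–Karl–Grace–Liam
Mona–Karl–Dave–Grace–Liam
Mona–Karl–Dave–Liam
Mona–Karl–Grace–Dave–Liam
Mona–Karl–Grace–Liam

8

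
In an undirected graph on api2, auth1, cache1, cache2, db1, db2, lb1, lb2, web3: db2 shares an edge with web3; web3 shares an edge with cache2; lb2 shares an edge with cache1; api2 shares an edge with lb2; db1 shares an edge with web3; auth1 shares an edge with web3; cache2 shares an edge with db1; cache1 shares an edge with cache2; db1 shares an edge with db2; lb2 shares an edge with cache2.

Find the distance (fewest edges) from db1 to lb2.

Distance 0: db1.
Distance 1: cache2, db2, web3.
Distance 2: auth1, cache1, lb2 — contains lb2.

2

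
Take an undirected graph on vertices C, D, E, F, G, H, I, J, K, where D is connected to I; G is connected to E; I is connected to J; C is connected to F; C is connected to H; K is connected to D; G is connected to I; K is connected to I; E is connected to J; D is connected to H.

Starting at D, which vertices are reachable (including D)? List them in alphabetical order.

Start at D.
Its neighbours: H, I, K.
Then their neighbours: C, G, J.
Then next layer: E, F.
Every vertex is now reached.

C, D, E, F, G, H, I, J, K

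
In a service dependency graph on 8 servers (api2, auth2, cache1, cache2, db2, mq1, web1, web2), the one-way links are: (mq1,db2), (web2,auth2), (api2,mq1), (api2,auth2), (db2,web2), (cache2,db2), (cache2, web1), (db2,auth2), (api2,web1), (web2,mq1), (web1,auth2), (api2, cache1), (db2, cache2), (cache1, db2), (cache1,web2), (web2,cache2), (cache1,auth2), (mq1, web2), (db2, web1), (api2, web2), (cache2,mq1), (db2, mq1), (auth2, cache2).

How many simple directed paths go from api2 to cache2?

27

api2→auth2→cache2
api2→cache1→auth2→cache2
api2→cache1→db2→auth2→cache2
api2→cache1→db2→cache2
api2→cache1→db2→mq1→web2→auth2→cache2
api2→cache1→db2→mq1→web2→cache2
api2→cache1→db2→web1→auth2→cache2
api2→cache1→db2→web2→auth2→cache2
... and 19 more.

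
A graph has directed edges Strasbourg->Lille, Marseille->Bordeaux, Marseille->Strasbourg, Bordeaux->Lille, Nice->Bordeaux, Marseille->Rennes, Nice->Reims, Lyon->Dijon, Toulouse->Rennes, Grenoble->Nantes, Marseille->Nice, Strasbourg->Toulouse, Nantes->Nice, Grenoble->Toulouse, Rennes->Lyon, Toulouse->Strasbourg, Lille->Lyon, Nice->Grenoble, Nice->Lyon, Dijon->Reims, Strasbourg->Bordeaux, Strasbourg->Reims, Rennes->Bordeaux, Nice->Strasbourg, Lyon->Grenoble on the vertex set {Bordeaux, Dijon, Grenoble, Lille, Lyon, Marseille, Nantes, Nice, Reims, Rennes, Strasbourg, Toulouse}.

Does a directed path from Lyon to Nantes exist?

Explore from Lyon.
Distance 1: reach Dijon, Grenoble.
Distance 2: reach Nantes, Reims, Toulouse.
Found Nantes.

Yes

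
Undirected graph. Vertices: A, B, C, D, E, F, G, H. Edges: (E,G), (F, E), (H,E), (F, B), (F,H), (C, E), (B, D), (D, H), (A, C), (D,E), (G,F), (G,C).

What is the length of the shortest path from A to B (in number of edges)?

Distance 0: A.
Distance 1: C.
Distance 2: E, G.
Distance 3: D, F, H.
Distance 4: B — contains B.

4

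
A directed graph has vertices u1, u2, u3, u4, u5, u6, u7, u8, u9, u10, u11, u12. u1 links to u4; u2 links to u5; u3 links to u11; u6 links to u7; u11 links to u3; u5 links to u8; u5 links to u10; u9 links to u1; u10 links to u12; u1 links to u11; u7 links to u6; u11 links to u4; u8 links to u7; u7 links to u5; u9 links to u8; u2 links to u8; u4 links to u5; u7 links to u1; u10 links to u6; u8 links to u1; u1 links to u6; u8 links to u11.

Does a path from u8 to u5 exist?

Yes

Explore from u8.
Distance 1: reach u1, u7, u11.
Distance 2: reach u3, u4, u5, u6.
Found u5.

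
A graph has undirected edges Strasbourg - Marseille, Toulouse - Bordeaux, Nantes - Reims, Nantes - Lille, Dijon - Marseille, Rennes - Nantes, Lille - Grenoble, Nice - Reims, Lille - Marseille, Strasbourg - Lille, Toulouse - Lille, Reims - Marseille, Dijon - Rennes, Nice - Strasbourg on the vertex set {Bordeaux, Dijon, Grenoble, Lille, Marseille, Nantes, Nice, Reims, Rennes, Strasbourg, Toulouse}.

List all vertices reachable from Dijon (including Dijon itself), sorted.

Bordeaux, Dijon, Grenoble, Lille, Marseille, Nantes, Nice, Reims, Rennes, Strasbourg, Toulouse

Start at Dijon.
Its neighbours: Marseille, Rennes.
Then their neighbours: Lille, Nantes, Reims, Strasbourg.
Then next layer: Grenoble, Nice, Toulouse.
Then next layer: Bordeaux.
Every vertex is now reached.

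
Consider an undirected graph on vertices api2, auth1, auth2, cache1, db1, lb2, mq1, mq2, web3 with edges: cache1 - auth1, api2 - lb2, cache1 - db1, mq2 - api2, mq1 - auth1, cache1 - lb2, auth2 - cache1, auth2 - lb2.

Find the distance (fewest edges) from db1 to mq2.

Distance 0: db1.
Distance 1: cache1.
Distance 2: auth1, auth2, lb2.
Distance 3: api2, mq1.
Distance 4: mq2 — contains mq2.

4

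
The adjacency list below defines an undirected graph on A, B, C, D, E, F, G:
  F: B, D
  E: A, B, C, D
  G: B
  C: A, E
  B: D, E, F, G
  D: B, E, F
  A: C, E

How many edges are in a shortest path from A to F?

Distance 0: A.
Distance 1: C, E.
Distance 2: B, D.
Distance 3: F, G — contains F.

3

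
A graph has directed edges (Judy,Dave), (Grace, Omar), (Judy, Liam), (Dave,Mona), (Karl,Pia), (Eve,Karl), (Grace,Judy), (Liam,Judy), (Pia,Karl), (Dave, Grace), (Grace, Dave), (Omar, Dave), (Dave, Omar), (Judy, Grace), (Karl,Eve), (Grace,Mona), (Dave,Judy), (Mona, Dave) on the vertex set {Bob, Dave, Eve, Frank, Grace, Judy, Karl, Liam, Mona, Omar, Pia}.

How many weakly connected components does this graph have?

4

From Bob: component {Bob}.
From Dave: component {Dave, Grace, Judy, Liam, Mona, Omar}.
From Eve: component {Eve, Karl, Pia}.
From Frank: component {Frank}.
That's 4 components.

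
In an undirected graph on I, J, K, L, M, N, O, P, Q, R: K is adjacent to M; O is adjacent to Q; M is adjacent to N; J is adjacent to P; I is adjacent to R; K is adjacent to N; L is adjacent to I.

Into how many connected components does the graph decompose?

From I: component {I, L, R}.
From J: component {J, P}.
From K: component {K, M, N}.
From O: component {O, Q}.
That's 4 components.

4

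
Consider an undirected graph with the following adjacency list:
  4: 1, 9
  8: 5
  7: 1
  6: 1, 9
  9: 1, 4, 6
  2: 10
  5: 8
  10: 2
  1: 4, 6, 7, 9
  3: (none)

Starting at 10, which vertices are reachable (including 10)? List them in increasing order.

Start at 10.
Its neighbours: 2.
Nothing further is reachable.

2, 10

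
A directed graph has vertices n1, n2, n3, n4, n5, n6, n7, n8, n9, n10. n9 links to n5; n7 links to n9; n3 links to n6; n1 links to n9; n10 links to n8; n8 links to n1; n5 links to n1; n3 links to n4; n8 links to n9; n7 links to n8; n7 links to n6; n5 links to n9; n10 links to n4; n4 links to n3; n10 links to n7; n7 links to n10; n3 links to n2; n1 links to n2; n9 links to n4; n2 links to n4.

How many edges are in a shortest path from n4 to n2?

2

Distance 0: n4.
Distance 1: n3.
Distance 2: n2, n6 — contains n2.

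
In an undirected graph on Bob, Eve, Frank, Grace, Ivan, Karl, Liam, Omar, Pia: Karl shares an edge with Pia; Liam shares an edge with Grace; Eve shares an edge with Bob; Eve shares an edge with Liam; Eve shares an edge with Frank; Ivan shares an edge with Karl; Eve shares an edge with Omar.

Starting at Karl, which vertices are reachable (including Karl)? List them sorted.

Start at Karl.
Its neighbours: Ivan, Pia.
Nothing further is reachable.

Ivan, Karl, Pia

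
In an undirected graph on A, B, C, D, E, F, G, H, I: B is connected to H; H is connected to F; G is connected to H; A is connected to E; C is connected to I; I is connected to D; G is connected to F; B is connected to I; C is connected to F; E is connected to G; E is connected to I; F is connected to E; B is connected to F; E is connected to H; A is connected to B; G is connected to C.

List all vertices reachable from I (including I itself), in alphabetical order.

A, B, C, D, E, F, G, H, I

Start at I.
Its neighbours: B, C, D, E.
Then their neighbours: A, F, G, H.
Every vertex is now reached.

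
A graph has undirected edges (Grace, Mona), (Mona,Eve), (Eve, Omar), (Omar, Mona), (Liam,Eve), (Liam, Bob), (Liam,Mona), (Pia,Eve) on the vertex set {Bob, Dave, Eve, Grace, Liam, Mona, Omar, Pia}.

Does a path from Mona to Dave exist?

Explore from Mona.
Distance 1: reach Eve, Grace, Liam, Omar.
Distance 2: reach Bob, Pia.
The search is exhausted without reaching Dave; it lies in a different component.

No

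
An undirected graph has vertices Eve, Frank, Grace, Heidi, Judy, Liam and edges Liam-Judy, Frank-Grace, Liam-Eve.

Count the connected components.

3

From Eve: component {Eve, Judy, Liam}.
From Frank: component {Frank, Grace}.
From Heidi: component {Heidi}.
That's 3 components.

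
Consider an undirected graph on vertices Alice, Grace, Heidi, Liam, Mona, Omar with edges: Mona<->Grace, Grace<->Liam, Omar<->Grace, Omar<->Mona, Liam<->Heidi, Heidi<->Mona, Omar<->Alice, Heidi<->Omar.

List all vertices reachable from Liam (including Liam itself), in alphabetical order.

Start at Liam.
Its neighbours: Grace, Heidi.
Then their neighbours: Mona, Omar.
Then next layer: Alice.
Every vertex is now reached.

Alice, Grace, Heidi, Liam, Mona, Omar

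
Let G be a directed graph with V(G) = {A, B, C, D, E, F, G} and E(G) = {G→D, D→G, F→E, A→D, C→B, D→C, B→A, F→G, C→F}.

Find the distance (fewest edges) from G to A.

4

Distance 0: G.
Distance 1: D.
Distance 2: C.
Distance 3: B, F.
Distance 4: A, E — contains A.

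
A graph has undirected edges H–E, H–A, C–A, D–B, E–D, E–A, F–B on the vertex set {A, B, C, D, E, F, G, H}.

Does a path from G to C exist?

No

G has no edges, so nothing is reachable from it.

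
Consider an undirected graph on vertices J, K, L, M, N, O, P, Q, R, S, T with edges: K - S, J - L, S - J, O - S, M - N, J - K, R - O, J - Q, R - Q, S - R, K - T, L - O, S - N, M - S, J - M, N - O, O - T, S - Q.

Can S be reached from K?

Explore from K.
Distance 1: reach J, S, T.
Found S.

Yes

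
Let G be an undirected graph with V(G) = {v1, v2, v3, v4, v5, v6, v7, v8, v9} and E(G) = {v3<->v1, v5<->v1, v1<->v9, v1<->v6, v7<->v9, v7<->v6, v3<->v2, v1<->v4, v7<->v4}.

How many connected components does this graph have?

2

From v1: component {v1, v2, v3, v4, v5, v6, v7, v9}.
From v8: component {v8}.
That's 2 components.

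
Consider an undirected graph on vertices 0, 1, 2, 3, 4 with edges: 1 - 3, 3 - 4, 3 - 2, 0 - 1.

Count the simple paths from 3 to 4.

3–4

1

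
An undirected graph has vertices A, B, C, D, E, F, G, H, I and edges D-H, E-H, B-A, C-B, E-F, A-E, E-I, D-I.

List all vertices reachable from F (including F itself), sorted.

A, B, C, D, E, F, H, I

Start at F.
Its neighbours: E.
Then their neighbours: A, H, I.
Then next layer: B, D.
Then next layer: C.
Nothing further is reachable.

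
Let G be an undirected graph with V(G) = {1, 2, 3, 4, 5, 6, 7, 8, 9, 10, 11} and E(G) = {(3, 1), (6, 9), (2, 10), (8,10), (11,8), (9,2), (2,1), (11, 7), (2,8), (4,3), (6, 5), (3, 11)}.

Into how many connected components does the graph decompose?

1

From 1: component {1, 2, 3, 4, 5, 6, 7, 8, 9, 10, 11}.
That's 1 component.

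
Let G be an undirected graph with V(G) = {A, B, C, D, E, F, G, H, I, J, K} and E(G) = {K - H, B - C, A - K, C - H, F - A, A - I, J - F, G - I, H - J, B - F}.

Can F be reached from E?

No

E has no edges, so nothing is reachable from it.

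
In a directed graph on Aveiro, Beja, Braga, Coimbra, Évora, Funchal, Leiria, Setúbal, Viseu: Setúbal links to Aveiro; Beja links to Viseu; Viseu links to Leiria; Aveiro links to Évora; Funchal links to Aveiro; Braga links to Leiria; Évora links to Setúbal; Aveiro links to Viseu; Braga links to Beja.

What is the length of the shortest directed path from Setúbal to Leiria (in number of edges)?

Distance 0: Setúbal.
Distance 1: Aveiro.
Distance 2: Évora, Viseu.
Distance 3: Leiria — contains Leiria.

3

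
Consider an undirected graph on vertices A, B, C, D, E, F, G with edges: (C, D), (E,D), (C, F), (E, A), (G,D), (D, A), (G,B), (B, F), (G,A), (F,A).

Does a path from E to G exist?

Yes

Explore from E.
Distance 1: reach A, D.
Distance 2: reach C, F, G.
Found G.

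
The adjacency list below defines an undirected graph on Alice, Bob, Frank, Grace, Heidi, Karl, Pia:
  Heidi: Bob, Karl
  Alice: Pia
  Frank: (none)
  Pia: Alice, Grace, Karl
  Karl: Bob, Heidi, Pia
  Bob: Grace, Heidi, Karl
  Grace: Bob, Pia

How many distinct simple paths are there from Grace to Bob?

3

Grace–Bob
Grace–Pia–Karl–Bob
Grace–Pia–Karl–Heidi–Bob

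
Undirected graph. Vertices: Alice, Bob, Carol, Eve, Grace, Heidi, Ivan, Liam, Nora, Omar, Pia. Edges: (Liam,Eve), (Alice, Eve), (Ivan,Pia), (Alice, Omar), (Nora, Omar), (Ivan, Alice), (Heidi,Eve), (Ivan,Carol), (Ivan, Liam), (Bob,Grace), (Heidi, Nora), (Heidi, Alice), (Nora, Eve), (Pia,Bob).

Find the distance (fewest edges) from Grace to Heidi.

5

Distance 0: Grace.
Distance 1: Bob.
Distance 2: Pia.
Distance 3: Ivan.
Distance 4: Alice, Carol, Liam.
Distance 5: Eve, Heidi, Omar — contains Heidi.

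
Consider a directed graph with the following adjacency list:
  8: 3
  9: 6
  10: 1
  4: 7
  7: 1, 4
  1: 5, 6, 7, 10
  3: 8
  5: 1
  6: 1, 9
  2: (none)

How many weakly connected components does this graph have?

3

From 1: component {1, 4, 5, 6, 7, 9, 10}.
From 2: component {2}.
From 3: component {3, 8}.
That's 3 components.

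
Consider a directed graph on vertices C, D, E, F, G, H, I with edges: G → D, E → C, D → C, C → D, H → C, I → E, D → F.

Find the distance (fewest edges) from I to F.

Distance 0: I.
Distance 1: E.
Distance 2: C.
Distance 3: D.
Distance 4: F — contains F.

4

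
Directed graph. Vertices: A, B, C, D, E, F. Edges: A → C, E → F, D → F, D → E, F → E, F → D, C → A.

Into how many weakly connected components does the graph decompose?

3

From A: component {A, C}.
From B: component {B}.
From D: component {D, E, F}.
That's 3 components.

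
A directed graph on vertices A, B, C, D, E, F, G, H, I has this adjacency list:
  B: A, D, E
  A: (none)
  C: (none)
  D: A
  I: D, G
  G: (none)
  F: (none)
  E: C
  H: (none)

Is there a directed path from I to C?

Explore from I.
Distance 1: reach D, G.
Distance 2: reach A.
The search from I is exhausted; no directed path reaches C.

No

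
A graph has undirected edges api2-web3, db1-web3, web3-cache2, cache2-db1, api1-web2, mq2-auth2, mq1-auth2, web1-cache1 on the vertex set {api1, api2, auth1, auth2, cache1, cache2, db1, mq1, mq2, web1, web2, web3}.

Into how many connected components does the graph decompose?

From api1: component {api1, web2}.
From api2: component {api2, cache2, db1, web3}.
From auth1: component {auth1}.
From auth2: component {auth2, mq1, mq2}.
From cache1: component {cache1, web1}.
That's 5 components.

5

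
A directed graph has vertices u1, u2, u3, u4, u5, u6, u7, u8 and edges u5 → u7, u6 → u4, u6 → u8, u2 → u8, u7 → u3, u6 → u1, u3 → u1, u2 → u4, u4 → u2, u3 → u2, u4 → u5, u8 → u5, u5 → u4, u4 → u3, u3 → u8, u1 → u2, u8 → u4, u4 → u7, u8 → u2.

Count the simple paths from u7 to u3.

1

u7→u3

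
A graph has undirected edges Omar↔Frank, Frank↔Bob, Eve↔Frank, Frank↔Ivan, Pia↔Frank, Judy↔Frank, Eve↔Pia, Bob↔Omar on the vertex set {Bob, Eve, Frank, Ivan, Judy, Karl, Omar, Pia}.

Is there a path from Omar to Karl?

No

Explore from Omar.
Distance 1: reach Bob, Frank.
Distance 2: reach Eve, Ivan, Judy, Pia.
The search is exhausted without reaching Karl; it lies in a different component.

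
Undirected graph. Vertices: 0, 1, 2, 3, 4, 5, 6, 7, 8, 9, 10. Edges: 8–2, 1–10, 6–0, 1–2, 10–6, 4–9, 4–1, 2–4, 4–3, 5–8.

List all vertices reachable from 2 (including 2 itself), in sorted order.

Start at 2.
Its neighbours: 1, 4, 8.
Then their neighbours: 3, 5, 9, 10.
Then next layer: 6.
Then next layer: 0.
Nothing further is reachable.

0, 1, 2, 3, 4, 5, 6, 8, 9, 10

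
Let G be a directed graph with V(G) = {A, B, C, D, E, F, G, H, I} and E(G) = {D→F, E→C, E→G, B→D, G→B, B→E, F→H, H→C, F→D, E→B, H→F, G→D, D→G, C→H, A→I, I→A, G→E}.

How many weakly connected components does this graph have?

2

From A: component {A, I}.
From B: component {B, C, D, E, F, G, H}.
That's 2 components.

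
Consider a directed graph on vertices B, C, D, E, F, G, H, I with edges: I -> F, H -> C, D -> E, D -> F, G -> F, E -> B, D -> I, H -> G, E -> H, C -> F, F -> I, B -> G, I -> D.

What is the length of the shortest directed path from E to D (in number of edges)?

Distance 0: E.
Distance 1: B, H.
Distance 2: C, G.
Distance 3: F.
Distance 4: I.
Distance 5: D — contains D.

5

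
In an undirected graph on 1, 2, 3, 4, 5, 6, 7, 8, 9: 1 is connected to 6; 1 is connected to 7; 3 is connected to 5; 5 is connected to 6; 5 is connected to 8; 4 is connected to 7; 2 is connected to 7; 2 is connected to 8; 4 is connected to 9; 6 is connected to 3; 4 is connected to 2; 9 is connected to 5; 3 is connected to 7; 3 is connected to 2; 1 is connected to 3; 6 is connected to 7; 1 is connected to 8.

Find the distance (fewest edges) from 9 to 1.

3

Distance 0: 9.
Distance 1: 4, 5.
Distance 2: 2, 3, 6, 7, 8.
Distance 3: 1 — contains 1.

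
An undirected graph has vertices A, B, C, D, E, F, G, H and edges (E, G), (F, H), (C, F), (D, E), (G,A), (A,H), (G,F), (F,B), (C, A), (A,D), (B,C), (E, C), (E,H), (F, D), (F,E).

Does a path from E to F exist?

Yes

Explore from E.
Distance 1: reach C, D, F, G, H.
Found F.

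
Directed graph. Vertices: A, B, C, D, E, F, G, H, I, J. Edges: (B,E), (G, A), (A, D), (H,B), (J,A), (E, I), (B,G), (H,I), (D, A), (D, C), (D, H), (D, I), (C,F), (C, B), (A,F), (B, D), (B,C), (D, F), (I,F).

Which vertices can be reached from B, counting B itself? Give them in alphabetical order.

A, B, C, D, E, F, G, H, I

Start at B.
Its neighbours: C, D, E, G.
Then their neighbours: A, F, H, I.
Nothing further is reachable.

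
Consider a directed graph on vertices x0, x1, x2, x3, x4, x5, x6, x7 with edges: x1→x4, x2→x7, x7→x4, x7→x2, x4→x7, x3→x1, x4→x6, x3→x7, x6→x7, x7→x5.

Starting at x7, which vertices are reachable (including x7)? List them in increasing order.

Start at x7.
Its neighbours: x2, x4, x5.
Then their neighbours: x6.
Nothing further is reachable.

x2, x4, x5, x6, x7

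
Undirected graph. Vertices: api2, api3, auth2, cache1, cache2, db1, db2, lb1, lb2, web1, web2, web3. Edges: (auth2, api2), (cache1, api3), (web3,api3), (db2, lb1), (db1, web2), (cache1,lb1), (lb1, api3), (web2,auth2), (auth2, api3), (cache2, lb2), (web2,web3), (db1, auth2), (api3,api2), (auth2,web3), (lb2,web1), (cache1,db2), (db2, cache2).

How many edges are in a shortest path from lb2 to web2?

6

Distance 0: lb2.
Distance 1: cache2, web1.
Distance 2: db2.
Distance 3: cache1, lb1.
Distance 4: api3.
Distance 5: api2, auth2, web3.
Distance 6: db1, web2 — contains web2.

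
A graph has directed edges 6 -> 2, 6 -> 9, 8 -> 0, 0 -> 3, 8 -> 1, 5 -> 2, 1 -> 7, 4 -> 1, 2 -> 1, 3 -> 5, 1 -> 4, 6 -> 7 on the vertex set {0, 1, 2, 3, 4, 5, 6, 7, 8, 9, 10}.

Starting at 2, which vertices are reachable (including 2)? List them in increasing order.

Start at 2.
Its neighbours: 1.
Then their neighbours: 4, 7.
Nothing further is reachable.

1, 2, 4, 7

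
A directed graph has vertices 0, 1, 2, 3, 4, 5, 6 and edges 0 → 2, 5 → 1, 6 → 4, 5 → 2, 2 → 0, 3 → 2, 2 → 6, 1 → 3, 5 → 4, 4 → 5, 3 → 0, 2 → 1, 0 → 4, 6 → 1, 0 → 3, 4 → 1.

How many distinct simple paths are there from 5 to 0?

8

5→1→3→0
5→1→3→2→0
5→2→0
5→2→1→3→0
5→2→6→1→3→0
5→2→6→4→1→3→0
5→4→1→3→0
5→4→1→3→2→0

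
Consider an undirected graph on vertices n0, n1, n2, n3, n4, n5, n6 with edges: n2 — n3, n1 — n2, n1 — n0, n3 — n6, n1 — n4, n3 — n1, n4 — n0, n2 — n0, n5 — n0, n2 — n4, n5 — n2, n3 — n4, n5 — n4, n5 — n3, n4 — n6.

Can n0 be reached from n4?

Yes

Explore from n4.
Distance 1: reach n0, n1, n2, n3, n5, n6.
Found n0.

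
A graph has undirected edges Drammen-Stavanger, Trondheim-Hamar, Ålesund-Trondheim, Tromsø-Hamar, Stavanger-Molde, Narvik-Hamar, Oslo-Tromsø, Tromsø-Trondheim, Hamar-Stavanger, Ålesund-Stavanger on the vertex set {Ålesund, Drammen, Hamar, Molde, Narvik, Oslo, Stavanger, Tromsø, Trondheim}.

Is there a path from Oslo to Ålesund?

Yes

Explore from Oslo.
Distance 1: reach Tromsø.
Distance 2: reach Hamar, Trondheim.
Distance 3: reach Ålesund, Narvik, Stavanger.
Found Ålesund.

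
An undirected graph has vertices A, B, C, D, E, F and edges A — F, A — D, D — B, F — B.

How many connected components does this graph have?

From A: component {A, B, D, F}.
From C: component {C}.
From E: component {E}.
That's 3 components.

3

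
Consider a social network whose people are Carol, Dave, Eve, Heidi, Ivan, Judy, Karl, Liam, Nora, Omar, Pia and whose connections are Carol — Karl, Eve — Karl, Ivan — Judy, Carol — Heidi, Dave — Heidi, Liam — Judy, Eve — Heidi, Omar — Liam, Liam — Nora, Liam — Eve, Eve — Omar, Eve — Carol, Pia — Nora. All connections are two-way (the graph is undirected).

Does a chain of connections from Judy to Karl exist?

Yes

Explore from Judy.
Distance 1: reach Ivan, Liam.
Distance 2: reach Eve, Nora, Omar.
Distance 3: reach Carol, Heidi, Karl, Pia.
Found Karl.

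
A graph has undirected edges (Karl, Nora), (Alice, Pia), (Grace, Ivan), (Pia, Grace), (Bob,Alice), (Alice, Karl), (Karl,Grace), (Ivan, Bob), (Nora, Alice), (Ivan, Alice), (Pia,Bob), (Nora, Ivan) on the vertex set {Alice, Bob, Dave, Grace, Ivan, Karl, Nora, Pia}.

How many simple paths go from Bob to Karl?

26

Bob–Alice–Ivan–Grace–Karl
Bob–Alice–Ivan–Nora–Karl
Bob–Alice–Karl
Bob–Alice–Nora–Ivan–Grace–Karl
Bob–Alice–Nora–Karl
Bob–Alice–Pia–Grace–Ivan–Nora–Karl
Bob–Alice–Pia–Grace–Karl
Bob–Ivan–Alice–Karl
... and 18 more.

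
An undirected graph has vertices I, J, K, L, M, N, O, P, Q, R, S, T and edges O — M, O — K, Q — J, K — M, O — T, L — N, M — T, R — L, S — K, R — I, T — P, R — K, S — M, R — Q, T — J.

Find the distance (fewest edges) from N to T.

Distance 0: N.
Distance 1: L.
Distance 2: R.
Distance 3: I, K, Q.
Distance 4: J, M, O, S.
Distance 5: T — contains T.

5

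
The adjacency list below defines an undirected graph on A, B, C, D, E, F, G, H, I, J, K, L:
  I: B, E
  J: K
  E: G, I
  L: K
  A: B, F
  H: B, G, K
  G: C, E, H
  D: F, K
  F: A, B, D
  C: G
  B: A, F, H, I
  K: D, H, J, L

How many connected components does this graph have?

From A: component {A, B, C, D, E, F, G, H, I, J, K, L}.
That's 1 component.

1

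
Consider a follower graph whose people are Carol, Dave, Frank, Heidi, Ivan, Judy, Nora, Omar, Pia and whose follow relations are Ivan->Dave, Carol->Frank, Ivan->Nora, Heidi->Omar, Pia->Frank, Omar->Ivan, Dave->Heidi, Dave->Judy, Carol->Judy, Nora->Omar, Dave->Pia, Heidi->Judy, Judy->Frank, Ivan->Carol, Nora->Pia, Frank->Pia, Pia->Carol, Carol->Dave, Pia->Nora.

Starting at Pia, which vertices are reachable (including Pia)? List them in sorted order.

Carol, Dave, Frank, Heidi, Ivan, Judy, Nora, Omar, Pia

Start at Pia.
Its neighbours: Carol, Frank, Nora.
Then their neighbours: Dave, Judy, Omar.
Then next layer: Heidi, Ivan.
Every vertex is now reached.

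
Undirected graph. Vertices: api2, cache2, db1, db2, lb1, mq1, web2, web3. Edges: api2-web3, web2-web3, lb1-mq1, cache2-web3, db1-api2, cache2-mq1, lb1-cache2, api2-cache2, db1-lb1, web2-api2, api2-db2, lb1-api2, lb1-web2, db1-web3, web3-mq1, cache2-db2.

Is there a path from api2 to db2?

Explore from api2.
Distance 1: reach cache2, db1, db2, lb1, web2, web3.
Found db2.

Yes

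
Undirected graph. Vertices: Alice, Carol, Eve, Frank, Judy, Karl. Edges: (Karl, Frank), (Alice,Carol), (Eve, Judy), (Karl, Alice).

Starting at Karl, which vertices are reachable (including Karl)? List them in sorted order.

Alice, Carol, Frank, Karl

Start at Karl.
Its neighbours: Alice, Frank.
Then their neighbours: Carol.
Nothing further is reachable.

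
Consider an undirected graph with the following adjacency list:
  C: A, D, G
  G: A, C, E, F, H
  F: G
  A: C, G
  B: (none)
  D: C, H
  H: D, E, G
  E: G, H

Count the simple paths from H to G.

4

H–D–C–A–G
H–D–C–G
H–E–G
H–G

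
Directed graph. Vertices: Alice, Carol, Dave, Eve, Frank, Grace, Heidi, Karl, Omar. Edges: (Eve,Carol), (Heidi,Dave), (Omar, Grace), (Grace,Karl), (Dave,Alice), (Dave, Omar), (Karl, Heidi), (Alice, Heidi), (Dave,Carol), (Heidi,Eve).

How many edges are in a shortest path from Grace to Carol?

4

Distance 0: Grace.
Distance 1: Karl.
Distance 2: Heidi.
Distance 3: Dave, Eve.
Distance 4: Alice, Carol, Omar — contains Carol.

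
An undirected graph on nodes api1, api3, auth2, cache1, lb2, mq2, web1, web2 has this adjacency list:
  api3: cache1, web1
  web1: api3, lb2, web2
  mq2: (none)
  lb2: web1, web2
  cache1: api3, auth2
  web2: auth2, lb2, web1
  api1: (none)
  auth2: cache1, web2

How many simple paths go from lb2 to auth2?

lb2–web1–api3–cache1–auth2
lb2–web1–web2–auth2
lb2–web2–auth2
lb2–web2–web1–api3–cache1–auth2

4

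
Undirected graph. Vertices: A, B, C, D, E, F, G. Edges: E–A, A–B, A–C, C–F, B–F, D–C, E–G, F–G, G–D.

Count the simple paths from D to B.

8

D–C–A–B
D–C–A–E–G–F–B
D–C–F–B
D–C–F–G–E–A–B
D–G–E–A–B
D–G–E–A–C–F–B
D–G–F–B
D–G–F–C–A–B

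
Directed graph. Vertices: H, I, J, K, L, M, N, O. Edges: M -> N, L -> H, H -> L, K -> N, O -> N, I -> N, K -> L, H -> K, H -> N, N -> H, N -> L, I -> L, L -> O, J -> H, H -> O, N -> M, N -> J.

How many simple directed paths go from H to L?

5

H→K→L
H→K→N→L
H→L
H→N→L
H→O→N→L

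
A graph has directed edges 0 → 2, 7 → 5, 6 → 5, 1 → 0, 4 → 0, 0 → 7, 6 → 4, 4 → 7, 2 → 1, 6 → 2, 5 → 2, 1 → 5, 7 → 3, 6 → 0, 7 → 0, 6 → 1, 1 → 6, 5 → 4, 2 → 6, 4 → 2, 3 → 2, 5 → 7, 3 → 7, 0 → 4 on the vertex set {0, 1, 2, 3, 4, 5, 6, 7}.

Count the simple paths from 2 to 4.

2→1→0→4
2→1→0→7→5→4
2→1→5→4
2→1→5→7→0→4
2→1→6→0→4
2→1→6→0→7→5→4
2→1→6→4
2→1→6→5→4
... and 10 more.

18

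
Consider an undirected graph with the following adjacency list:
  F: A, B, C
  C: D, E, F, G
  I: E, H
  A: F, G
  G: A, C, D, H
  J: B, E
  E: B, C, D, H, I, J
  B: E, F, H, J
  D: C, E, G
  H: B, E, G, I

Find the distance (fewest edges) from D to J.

Distance 0: D.
Distance 1: C, E, G.
Distance 2: A, B, F, H, I, J — contains J.

2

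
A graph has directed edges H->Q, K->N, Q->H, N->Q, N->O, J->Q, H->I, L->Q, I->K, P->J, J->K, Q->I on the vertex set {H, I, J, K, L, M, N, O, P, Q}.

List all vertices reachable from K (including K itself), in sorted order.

H, I, K, N, O, Q

Start at K.
Its neighbours: N.
Then their neighbours: O, Q.
Then next layer: H, I.
Nothing further is reachable.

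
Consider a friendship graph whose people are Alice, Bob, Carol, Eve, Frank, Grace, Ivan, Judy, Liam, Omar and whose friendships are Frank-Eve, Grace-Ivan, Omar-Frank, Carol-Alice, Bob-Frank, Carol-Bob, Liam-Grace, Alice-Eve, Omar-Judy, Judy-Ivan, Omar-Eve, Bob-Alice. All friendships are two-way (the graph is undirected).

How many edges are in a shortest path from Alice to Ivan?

Distance 0: Alice.
Distance 1: Bob, Carol, Eve.
Distance 2: Frank, Omar.
Distance 3: Judy.
Distance 4: Ivan — contains Ivan.

4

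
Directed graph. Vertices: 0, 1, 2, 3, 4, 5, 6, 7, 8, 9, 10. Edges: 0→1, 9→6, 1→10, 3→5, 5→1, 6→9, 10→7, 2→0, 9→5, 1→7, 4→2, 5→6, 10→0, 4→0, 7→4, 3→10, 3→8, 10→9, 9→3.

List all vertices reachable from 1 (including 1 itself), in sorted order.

0, 1, 2, 3, 4, 5, 6, 7, 8, 9, 10

Start at 1.
Its neighbours: 7, 10.
Then their neighbours: 0, 4, 9.
Then next layer: 2, 3, 5, 6.
Then next layer: 8.
Every vertex is now reached.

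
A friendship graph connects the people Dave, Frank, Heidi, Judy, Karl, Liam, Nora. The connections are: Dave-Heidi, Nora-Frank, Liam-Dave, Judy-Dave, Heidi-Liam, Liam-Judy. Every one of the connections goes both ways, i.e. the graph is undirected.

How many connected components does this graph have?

From Dave: component {Dave, Heidi, Judy, Liam}.
From Frank: component {Frank, Nora}.
From Karl: component {Karl}.
That's 3 components.

3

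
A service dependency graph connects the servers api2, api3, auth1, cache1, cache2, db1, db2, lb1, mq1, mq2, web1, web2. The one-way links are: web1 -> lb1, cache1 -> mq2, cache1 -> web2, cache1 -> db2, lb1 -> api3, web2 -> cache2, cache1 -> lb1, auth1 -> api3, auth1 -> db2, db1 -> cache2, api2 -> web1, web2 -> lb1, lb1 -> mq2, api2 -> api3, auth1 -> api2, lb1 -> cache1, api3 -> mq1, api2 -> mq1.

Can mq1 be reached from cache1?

Yes

Explore from cache1.
Distance 1: reach db2, lb1, mq2, web2.
Distance 2: reach api3, cache2.
Distance 3: reach mq1.
Found mq1.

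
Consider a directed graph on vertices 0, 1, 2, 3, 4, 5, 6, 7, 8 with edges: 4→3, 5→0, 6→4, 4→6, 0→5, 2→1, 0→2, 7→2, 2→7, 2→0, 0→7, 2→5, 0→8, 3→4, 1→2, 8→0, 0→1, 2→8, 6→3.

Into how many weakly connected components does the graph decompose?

From 0: component {0, 1, 2, 5, 7, 8}.
From 3: component {3, 4, 6}.
That's 2 components.

2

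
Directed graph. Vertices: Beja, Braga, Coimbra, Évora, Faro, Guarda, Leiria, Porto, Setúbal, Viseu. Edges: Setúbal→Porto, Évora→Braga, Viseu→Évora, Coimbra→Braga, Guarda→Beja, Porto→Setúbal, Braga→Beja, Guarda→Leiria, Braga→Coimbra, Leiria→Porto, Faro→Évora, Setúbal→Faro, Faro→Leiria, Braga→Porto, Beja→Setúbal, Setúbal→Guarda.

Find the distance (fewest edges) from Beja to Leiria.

Distance 0: Beja.
Distance 1: Setúbal.
Distance 2: Faro, Guarda, Porto.
Distance 3: Évora, Leiria — contains Leiria.

3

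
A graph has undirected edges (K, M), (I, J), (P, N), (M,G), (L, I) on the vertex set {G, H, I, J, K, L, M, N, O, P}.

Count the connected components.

From G: component {G, K, M}.
From H: component {H}.
From I: component {I, J, L}.
From N: component {N, P}.
From O: component {O}.
That's 5 components.

5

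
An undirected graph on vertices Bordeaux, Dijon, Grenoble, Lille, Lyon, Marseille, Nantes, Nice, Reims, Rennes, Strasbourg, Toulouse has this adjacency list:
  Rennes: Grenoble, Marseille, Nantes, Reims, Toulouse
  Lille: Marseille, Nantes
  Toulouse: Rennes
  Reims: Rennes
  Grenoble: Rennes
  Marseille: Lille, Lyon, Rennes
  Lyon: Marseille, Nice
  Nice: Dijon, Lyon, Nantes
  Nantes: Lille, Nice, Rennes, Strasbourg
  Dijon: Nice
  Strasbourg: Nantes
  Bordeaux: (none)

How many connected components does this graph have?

From Bordeaux: component {Bordeaux}.
From Dijon: component {Dijon, Grenoble, Lille, Lyon, Marseille, Nantes, Nice, Reims, Rennes, Strasbourg, Toulouse}.
That's 2 components.

2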